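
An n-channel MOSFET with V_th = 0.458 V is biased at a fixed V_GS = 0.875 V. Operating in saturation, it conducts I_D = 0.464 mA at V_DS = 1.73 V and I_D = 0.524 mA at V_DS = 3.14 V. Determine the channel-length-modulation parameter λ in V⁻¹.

With V_GS fixed, I_D ∝ (1 + λ V_DS) in saturation, so I_D2/I_D1 = (1 + λ V_DS2)/(1 + λ V_DS1).
0.524/0.464 = 1.129 = (1 + 3.14 λ)/(1 + 1.73 λ).
Solving: λ (I_D1 V_DS2 − I_D2 V_DS1) = I_D2 − I_D1, so λ = (0.524 − 0.464) / (0.464 × 3.14 − 0.524 × 1.73) = 0.06 / 0.55 = 0.109 V⁻¹.

λ = 0.109 V⁻¹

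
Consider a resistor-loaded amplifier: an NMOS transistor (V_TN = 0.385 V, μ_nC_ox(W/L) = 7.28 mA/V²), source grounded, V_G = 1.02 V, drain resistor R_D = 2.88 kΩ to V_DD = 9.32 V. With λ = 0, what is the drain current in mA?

V_GS = V_G = 1.02 V, so V_ov = 1.02 − 0.385 = 0.635 V.
Assume saturation: I_D = ½ k_n V_ov² = 0.5 × 7.28 × 0.635² = 1.47 mA, giving V_DS = V_DD − I_D R_D = 9.32 − 1.47 × 2.88 = 5.09 V.
V_DS = 5.09 V ≥ V_ov = 0.635 V, confirming saturation.

I_D = 1.47 mA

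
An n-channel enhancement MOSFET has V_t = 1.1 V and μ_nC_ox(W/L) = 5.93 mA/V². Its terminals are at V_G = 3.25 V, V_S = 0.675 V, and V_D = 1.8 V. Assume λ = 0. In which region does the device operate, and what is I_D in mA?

Triode; I_D = 6.09 mA

V_GS = V_G − V_S = 3.25 − 0.675 = 2.58 V; V_DS = V_D − V_S = 1.8 − 0.675 = 1.12 V.
V_ov = V_GS − V_t = 2.58 − 1.1 = 1.48 V.
Since V_DS = 1.12 V < V_ov = 1.48 V, the device is in the triode region.
I_D = k_n [V_ov · V_DS − ½ V_DS²] = 5.93 × [1.48 × 1.12 − 0.5 × 1.12²] = 6.09 mA.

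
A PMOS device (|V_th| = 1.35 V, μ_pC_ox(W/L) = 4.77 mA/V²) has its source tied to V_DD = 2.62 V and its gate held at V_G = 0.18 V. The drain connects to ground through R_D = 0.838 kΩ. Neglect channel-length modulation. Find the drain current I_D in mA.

V_SG = V_DD − V_G = 2.62 − 0.18 = 2.44 V, so V_ov = 2.44 − 1.35 = 1.09 V.
Assume saturation: I_D = ½ k_p V_ov² = 0.5 × 4.77 × 1.09² = 2.83 mA, giving V_SD = V_DD − I_D R_D = 2.62 − 2.83 × 0.838 = 0.245 V.
But 0.245 V < V_ov = 1.09 V, so the device is actually in triode.
In triode I_D = k_p[V_ov V_SD − ½ V_SD²] and I_D = (V_DD − V_SD)/R_D. Equating: 2 V_SD² − 5.357 V_SD + 2.62 = 0, giving V_SD = 0.644 V (the root below V_ov).
I_D = (2.62 − 0.644) / 0.838 = 2.36 mA.

I_D = 2.36 mA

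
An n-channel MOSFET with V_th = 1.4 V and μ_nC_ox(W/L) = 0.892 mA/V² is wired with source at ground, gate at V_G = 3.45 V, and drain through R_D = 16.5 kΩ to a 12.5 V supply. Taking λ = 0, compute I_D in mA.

V_GS = V_G = 3.45 V, so V_ov = 3.45 − 1.4 = 2.05 V.
Assume saturation: I_D = ½ k_n V_ov² = 0.5 × 0.892 × 2.05² = 1.87 mA, giving V_DS = V_DD − I_D R_D = 12.5 − 1.87 × 16.5 = -18.4 V.
But -18.4 V < V_ov = 2.05 V, so the device is actually in triode.
In triode I_D = k_n[V_ov V_DS − ½ V_DS²] and I_D = (V_DD − V_DS)/R_D. Equating: 7.36 V_DS² − 31.17 V_DS + 12.5 = 0, giving V_DS = 0.448 V (the root below V_ov).
I_D = (12.5 − 0.448) / 16.5 = 0.73 mA.

I_D = 0.730 mA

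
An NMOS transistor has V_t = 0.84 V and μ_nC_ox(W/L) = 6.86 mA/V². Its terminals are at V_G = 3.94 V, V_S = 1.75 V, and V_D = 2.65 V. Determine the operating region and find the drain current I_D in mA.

Triode; I_D = 5.56 mA

V_GS = V_G − V_S = 3.94 − 1.75 = 2.19 V; V_DS = V_D − V_S = 2.65 − 1.75 = 0.9 V.
V_ov = V_GS − V_t = 2.19 − 0.84 = 1.35 V.
Since V_DS = 0.9 V < V_ov = 1.35 V, the device is in the triode region.
I_D = k_n [V_ov · V_DS − ½ V_DS²] = 6.86 × [1.35 × 0.9 − 0.5 × 0.9²] = 5.56 mA.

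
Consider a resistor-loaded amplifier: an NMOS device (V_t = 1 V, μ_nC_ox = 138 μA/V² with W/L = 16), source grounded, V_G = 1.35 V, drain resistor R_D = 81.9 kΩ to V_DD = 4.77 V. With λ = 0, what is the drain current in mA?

I_D = 0.0572 mA

V_GS = V_G = 1.35 V, so V_ov = 1.35 − 1 = 0.35 V.
k_n = μ_nC_ox · (W/L) = 2.208 mA/V².
Assume saturation: I_D = ½ k_n V_ov² = 0.5 × 2.208 × 0.35² = 0.135 mA, giving V_DS = V_DD − I_D R_D = 4.77 − 0.135 × 81.9 = -6.31 V.
But -6.31 V < V_ov = 0.35 V, so the device is actually in triode.
In triode I_D = k_n[V_ov V_DS − ½ V_DS²] and I_D = (V_DD − V_DS)/R_D. Equating: 90.4 V_DS² − 64.29 V_DS + 4.77 = 0, giving V_DS = 0.0842 V (the root below V_ov).
I_D = (4.77 − 0.0842) / 81.9 = 0.0572 mA.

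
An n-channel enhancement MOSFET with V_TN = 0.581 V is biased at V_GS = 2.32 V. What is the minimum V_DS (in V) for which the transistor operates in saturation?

The boundary between triode and saturation is V_DS = V_GS − V_TN = V_ov.
V_ov = 2.32 − 0.581 = 1.74 V.

V_DS,sat = 1.74 V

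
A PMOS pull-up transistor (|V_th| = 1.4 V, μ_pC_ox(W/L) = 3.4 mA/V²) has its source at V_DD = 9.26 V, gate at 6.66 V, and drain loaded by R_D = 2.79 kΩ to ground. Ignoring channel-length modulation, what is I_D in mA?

I_D = 2.45 mA

V_SG = V_DD − V_G = 9.26 − 6.66 = 2.6 V, so V_ov = 2.6 − 1.4 = 1.2 V.
Assume saturation: I_D = ½ k_p V_ov² = 0.5 × 3.4 × 1.2² = 2.45 mA, giving V_SD = V_DD − I_D R_D = 9.26 − 2.45 × 2.79 = 2.43 V.
V_SD = 2.43 V ≥ V_ov = 1.2 V, confirming saturation.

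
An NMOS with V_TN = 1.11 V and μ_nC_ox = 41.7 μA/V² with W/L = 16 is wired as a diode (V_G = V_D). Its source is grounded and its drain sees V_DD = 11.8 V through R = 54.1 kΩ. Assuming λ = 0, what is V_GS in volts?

V_GS = 1.85 V

With gate tied to drain, V_GS = V_DS ≥ V_GS − V_TN, so the device is in saturation.
k_n = μ_nC_ox · (W/L) = 0.6672 mA/V².
KCL at the drain: ½ k_n (V_GS − V_TN)² = (V_DD − V_GS)/R.
Let x = V_GS − 1.11. Then 18 x² + x − 10.69 = 0, giving x = 0.742 V (positive root), so V_GS = 1.85 V.
I_D = (V_DD − V_GS)/R = (11.8 − 1.85) / 54.1 = 0.184 mA.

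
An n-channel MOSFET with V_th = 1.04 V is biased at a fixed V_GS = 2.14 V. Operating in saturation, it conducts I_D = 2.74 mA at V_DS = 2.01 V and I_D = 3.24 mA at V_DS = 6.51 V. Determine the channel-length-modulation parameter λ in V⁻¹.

λ = 0.0442 V⁻¹

With V_GS fixed, I_D ∝ (1 + λ V_DS) in saturation, so I_D2/I_D1 = (1 + λ V_DS2)/(1 + λ V_DS1).
3.24/2.74 = 1.182 = (1 + 6.51 λ)/(1 + 2.01 λ).
Solving: λ (I_D1 V_DS2 − I_D2 V_DS1) = I_D2 − I_D1, so λ = (3.24 − 2.74) / (2.74 × 6.51 − 3.24 × 2.01) = 0.5 / 11.3 = 0.0442 V⁻¹.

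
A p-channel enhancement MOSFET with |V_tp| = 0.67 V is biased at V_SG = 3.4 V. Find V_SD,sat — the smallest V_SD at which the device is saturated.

V_SD,sat = 2.73 V

The boundary between triode and saturation is V_SD = V_SG − |V_tp| = V_ov.
V_ov = 3.4 − 0.67 = 2.73 V.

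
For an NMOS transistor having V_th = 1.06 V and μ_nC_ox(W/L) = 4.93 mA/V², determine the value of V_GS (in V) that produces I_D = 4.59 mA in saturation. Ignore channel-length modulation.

In saturation I_D = ½ k_n (V_GS − V_th)², so V_GS − V_th = √(2 I_D / k_n) = √(2 × 4.59 / 4.93) = 1.36 V.
V_GS = 1.06 + 1.36 = 2.42 V.

V_GS = 2.42 V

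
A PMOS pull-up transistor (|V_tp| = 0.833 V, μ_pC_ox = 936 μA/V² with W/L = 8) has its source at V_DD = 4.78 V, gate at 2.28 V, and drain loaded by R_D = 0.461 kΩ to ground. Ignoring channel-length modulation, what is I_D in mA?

V_SG = V_DD − V_G = 4.78 − 2.28 = 2.5 V, so V_ov = 2.5 − 0.833 = 1.67 V.
k_p = μ_pC_ox · (W/L) = 7.488 mA/V².
Assume saturation: I_D = ½ k_p V_ov² = 0.5 × 7.488 × 1.67² = 10.4 mA, giving V_SD = V_DD − I_D R_D = 4.78 − 10.4 × 0.461 = -0.0163 V.
But -0.0163 V < V_ov = 1.67 V, so the device is actually in triode.
In triode I_D = k_p[V_ov V_SD − ½ V_SD²] and I_D = (V_DD − V_SD)/R_D. Equating: 1.73 V_SD² − 6.754 V_SD + 4.78 = 0, giving V_SD = 0.928 V (the root below V_ov).
I_D = (4.78 − 0.928) / 0.461 = 8.36 mA.

I_D = 8.36 mA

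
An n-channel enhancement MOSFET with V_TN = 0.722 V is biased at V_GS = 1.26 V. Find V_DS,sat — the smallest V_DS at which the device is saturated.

V_DS,sat = 0.538 V

The boundary between triode and saturation is V_DS = V_GS − V_TN = V_ov.
V_ov = 1.26 − 0.722 = 0.538 V.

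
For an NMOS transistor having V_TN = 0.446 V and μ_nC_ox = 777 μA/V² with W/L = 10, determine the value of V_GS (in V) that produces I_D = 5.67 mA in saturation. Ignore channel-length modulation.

k_n = μ_nC_ox · (W/L) = 7.77 mA/V².
In saturation I_D = ½ k_n (V_GS − V_TN)², so V_GS − V_TN = √(2 I_D / k_n) = √(2 × 5.67 / 7.77) = 1.21 V.
V_GS = 0.446 + 1.21 = 1.65 V.

V_GS = 1.65 V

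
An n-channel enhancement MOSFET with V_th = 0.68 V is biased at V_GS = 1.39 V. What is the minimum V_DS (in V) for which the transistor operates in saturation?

The boundary between triode and saturation is V_DS = V_GS − V_th = V_ov.
V_ov = 1.39 − 0.68 = 0.71 V.

V_DS,sat = 0.710 V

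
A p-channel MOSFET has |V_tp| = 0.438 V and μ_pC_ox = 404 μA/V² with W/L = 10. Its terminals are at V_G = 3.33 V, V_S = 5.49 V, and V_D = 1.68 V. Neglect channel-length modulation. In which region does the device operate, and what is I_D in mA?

V_SG = V_S − V_G = 5.49 − 3.33 = 2.16 V; V_SD = V_S − V_D = 5.49 − 1.68 = 3.81 V.
k_p = μ_pC_ox · (W/L) = 4.04 mA/V².
V_ov = V_SG − |V_tp| = 2.16 − 0.438 = 1.72 V.
Since V_SD = 3.81 V ≥ V_ov = 1.72 V, the device is in saturation.
I_D = ½ k_p V_ov² = 0.5 × 4.04 × 1.72² = 5.99 mA.

Saturation; I_D = 5.99 mA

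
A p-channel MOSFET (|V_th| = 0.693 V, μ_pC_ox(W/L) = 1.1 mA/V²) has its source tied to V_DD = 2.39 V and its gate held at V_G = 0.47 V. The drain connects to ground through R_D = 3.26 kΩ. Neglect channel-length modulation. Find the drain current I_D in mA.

V_SG = V_DD − V_G = 2.39 − 0.47 = 1.92 V, so V_ov = 1.92 − 0.693 = 1.23 V.
Assume saturation: I_D = ½ k_p V_ov² = 0.5 × 1.1 × 1.23² = 0.828 mA, giving V_SD = V_DD − I_D R_D = 2.39 − 0.828 × 3.26 = -0.309 V.
But -0.309 V < V_ov = 1.23 V, so the device is actually in triode.
In triode I_D = k_p[V_ov V_SD − ½ V_SD²] and I_D = (V_DD − V_SD)/R_D. Equating: 1.79 V_SD² − 5.4 V_SD + 2.39 = 0, giving V_SD = 0.539 V (the root below V_ov).
I_D = (2.39 − 0.539) / 3.26 = 0.568 mA.

I_D = 0.568 mA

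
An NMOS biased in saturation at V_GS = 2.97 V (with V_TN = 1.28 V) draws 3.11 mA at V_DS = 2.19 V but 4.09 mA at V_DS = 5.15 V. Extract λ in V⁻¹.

With V_GS fixed, I_D ∝ (1 + λ V_DS) in saturation, so I_D2/I_D1 = (1 + λ V_DS2)/(1 + λ V_DS1).
4.09/3.11 = 1.315 = (1 + 5.15 λ)/(1 + 2.19 λ).
Solving: λ (I_D1 V_DS2 − I_D2 V_DS1) = I_D2 − I_D1, so λ = (4.09 − 3.11) / (3.11 × 5.15 − 4.09 × 2.19) = 0.98 / 7.06 = 0.139 V⁻¹.

λ = 0.139 V⁻¹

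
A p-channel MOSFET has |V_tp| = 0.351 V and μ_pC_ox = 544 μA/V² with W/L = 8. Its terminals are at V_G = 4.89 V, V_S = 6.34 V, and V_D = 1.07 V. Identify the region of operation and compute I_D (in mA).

Saturation; I_D = 2.63 mA

V_SG = V_S − V_G = 6.34 − 4.89 = 1.45 V; V_SD = V_S − V_D = 6.34 − 1.07 = 5.27 V.
k_p = μ_pC_ox · (W/L) = 4.352 mA/V².
V_ov = V_SG − |V_tp| = 1.45 − 0.351 = 1.1 V.
Since V_SD = 5.27 V ≥ V_ov = 1.1 V, the device is in saturation.
I_D = ½ k_p V_ov² = 0.5 × 4.352 × 1.1² = 2.63 mA.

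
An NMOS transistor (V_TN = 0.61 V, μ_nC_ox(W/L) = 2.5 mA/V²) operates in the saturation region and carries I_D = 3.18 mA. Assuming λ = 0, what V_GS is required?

In saturation I_D = ½ k_n (V_GS − V_TN)², so V_GS − V_TN = √(2 I_D / k_n) = √(2 × 3.18 / 2.5) = 1.59 V.
V_GS = 0.61 + 1.59 = 2.2 V.

V_GS = 2.20 V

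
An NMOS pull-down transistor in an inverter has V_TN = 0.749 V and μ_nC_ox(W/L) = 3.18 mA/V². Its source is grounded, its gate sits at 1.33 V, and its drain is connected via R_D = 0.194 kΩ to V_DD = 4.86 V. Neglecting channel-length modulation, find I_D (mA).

V_GS = V_G = 1.33 V, so V_ov = 1.33 − 0.749 = 0.581 V.
Assume saturation: I_D = ½ k_n V_ov² = 0.5 × 3.18 × 0.581² = 0.537 mA, giving V_DS = V_DD − I_D R_D = 4.86 − 0.537 × 0.194 = 4.76 V.
V_DS = 4.76 V ≥ V_ov = 0.581 V, confirming saturation.

I_D = 0.537 mA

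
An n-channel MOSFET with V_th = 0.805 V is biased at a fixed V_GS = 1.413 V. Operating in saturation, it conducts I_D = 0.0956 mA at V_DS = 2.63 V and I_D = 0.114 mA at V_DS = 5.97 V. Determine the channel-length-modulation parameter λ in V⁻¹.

With V_GS fixed, I_D ∝ (1 + λ V_DS) in saturation, so I_D2/I_D1 = (1 + λ V_DS2)/(1 + λ V_DS1).
0.114/0.0956 = 1.192 = (1 + 5.97 λ)/(1 + 2.63 λ).
Solving: λ (I_D1 V_DS2 − I_D2 V_DS1) = I_D2 − I_D1, so λ = (0.114 − 0.0956) / (0.0956 × 5.97 − 0.114 × 2.63) = 0.0184 / 0.271 = 0.0679 V⁻¹.

λ = 0.0679 V⁻¹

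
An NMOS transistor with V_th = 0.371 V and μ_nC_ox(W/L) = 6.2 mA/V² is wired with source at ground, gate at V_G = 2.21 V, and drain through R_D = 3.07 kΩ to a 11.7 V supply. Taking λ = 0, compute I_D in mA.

V_GS = V_G = 2.21 V, so V_ov = 2.21 − 0.371 = 1.84 V.
Assume saturation: I_D = ½ k_n V_ov² = 0.5 × 6.2 × 1.84² = 10.5 mA, giving V_DS = V_DD − I_D R_D = 11.7 − 10.5 × 3.07 = -20.5 V.
But -20.5 V < V_ov = 1.84 V, so the device is actually in triode.
In triode I_D = k_n[V_ov V_DS − ½ V_DS²] and I_D = (V_DD − V_DS)/R_D. Equating: 9.52 V_DS² − 36 V_DS + 11.7 = 0, giving V_DS = 0.359 V (the root below V_ov).
I_D = (11.7 − 0.359) / 3.07 = 3.69 mA.

I_D = 3.69 mA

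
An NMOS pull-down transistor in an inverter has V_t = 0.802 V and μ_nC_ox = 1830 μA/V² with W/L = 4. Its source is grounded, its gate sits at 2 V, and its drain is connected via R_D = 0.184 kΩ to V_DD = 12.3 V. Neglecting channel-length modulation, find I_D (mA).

I_D = 5.25 mA

V_GS = V_G = 2 V, so V_ov = 2 − 0.802 = 1.2 V.
k_n = μ_nC_ox · (W/L) = 7.32 mA/V².
Assume saturation: I_D = ½ k_n V_ov² = 0.5 × 7.32 × 1.2² = 5.25 mA, giving V_DS = V_DD − I_D R_D = 12.3 − 5.25 × 0.184 = 11.3 V.
V_DS = 11.3 V ≥ V_ov = 1.2 V, confirming saturation.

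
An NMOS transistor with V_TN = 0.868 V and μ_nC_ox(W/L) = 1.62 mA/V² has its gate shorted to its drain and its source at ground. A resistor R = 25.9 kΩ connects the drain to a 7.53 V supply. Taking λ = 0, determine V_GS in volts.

V_GS = 1.41 V

With gate tied to drain, V_GS = V_DS ≥ V_GS − V_TN, so the device is in saturation.
KCL at the drain: ½ k_n (V_GS − V_TN)² = (V_DD − V_GS)/R.
Let x = V_GS − 0.868. Then 21 x² + x − 6.662 = 0, giving x = 0.54 V (positive root), so V_GS = 1.41 V.
I_D = (V_DD − V_GS)/R = (7.53 − 1.41) / 25.9 = 0.236 mA.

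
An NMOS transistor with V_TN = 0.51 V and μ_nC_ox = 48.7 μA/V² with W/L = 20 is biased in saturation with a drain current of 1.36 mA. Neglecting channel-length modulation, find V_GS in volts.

k_n = μ_nC_ox · (W/L) = 0.974 mA/V².
In saturation I_D = ½ k_n (V_GS − V_TN)², so V_GS − V_TN = √(2 I_D / k_n) = √(2 × 1.36 / 0.974) = 1.67 V.
V_GS = 0.51 + 1.67 = 2.18 V.

V_GS = 2.18 V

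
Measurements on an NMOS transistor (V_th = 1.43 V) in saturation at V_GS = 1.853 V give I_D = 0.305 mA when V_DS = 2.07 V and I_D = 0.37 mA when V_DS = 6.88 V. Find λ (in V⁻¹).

With V_GS fixed, I_D ∝ (1 + λ V_DS) in saturation, so I_D2/I_D1 = (1 + λ V_DS2)/(1 + λ V_DS1).
0.37/0.305 = 1.213 = (1 + 6.88 λ)/(1 + 2.07 λ).
Solving: λ (I_D1 V_DS2 − I_D2 V_DS1) = I_D2 − I_D1, so λ = (0.37 − 0.305) / (0.305 × 6.88 − 0.37 × 2.07) = 0.065 / 1.33 = 0.0488 V⁻¹.

λ = 0.0488 V⁻¹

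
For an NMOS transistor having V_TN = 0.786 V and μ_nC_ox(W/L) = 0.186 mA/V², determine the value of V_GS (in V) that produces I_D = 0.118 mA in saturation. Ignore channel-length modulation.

V_GS = 1.91 V

In saturation I_D = ½ k_n (V_GS − V_TN)², so V_GS − V_TN = √(2 I_D / k_n) = √(2 × 0.118 / 0.186) = 1.13 V.
V_GS = 0.786 + 1.13 = 1.91 V.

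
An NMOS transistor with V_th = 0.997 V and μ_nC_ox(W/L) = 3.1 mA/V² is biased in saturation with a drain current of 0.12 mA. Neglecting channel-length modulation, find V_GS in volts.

V_GS = 1.28 V

In saturation I_D = ½ k_n (V_GS − V_th)², so V_GS − V_th = √(2 I_D / k_n) = √(2 × 0.12 / 3.1) = 0.278 V.
V_GS = 0.997 + 0.278 = 1.28 V.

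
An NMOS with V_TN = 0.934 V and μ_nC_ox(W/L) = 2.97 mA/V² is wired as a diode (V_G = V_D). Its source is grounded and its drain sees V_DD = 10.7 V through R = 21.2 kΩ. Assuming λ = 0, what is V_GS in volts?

V_GS = 1.48 V

With gate tied to drain, V_GS = V_DS ≥ V_GS − V_TN, so the device is in saturation.
KCL at the drain: ½ k_n (V_GS − V_TN)² = (V_DD − V_GS)/R.
Let x = V_GS − 0.934. Then 31.5 x² + x − 9.766 = 0, giving x = 0.541 V (positive root), so V_GS = 1.48 V.
I_D = (V_DD − V_GS)/R = (10.7 − 1.48) / 21.2 = 0.435 mA.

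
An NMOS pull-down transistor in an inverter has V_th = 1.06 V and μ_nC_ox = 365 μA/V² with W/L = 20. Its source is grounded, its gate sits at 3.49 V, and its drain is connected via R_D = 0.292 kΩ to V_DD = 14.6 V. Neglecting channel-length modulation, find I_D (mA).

I_D = 21.6 mA

V_GS = V_G = 3.49 V, so V_ov = 3.49 − 1.06 = 2.43 V.
k_n = μ_nC_ox · (W/L) = 7.3 mA/V².
Assume saturation: I_D = ½ k_n V_ov² = 0.5 × 7.3 × 2.43² = 21.6 mA, giving V_DS = V_DD − I_D R_D = 14.6 − 21.6 × 0.292 = 8.31 V.
V_DS = 8.31 V ≥ V_ov = 2.43 V, confirming saturation.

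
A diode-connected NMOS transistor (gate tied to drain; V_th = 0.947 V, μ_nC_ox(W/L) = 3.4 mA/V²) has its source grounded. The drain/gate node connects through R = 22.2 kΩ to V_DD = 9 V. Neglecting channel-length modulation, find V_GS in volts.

V_GS = 1.40 V

With gate tied to drain, V_GS = V_DS ≥ V_GS − V_th, so the device is in saturation.
KCL at the drain: ½ k_n (V_GS − V_th)² = (V_DD − V_GS)/R.
Let x = V_GS − 0.947. Then 37.7 x² + x − 8.053 = 0, giving x = 0.449 V (positive root), so V_GS = 1.4 V.
I_D = (V_DD − V_GS)/R = (9 − 1.4) / 22.2 = 0.343 mA.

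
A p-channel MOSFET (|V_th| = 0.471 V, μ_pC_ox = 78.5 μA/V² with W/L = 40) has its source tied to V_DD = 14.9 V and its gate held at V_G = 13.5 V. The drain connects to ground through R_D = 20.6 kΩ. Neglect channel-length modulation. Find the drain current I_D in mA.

V_SG = V_DD − V_G = 14.9 − 13.5 = 1.4 V, so V_ov = 1.4 − 0.471 = 0.929 V.
k_p = μ_pC_ox · (W/L) = 3.14 mA/V².
Assume saturation: I_D = ½ k_p V_ov² = 0.5 × 3.14 × 0.929² = 1.35 mA, giving V_SD = V_DD − I_D R_D = 14.9 − 1.35 × 20.6 = -13 V.
But -13 V < V_ov = 0.929 V, so the device is actually in triode.
In triode I_D = k_p[V_ov V_SD − ½ V_SD²] and I_D = (V_DD − V_SD)/R_D. Equating: 32.3 V_SD² − 61.09 V_SD + 14.9 = 0, giving V_SD = 0.288 V (the root below V_ov).
I_D = (14.9 − 0.288) / 20.6 = 0.709 mA.

I_D = 0.709 mA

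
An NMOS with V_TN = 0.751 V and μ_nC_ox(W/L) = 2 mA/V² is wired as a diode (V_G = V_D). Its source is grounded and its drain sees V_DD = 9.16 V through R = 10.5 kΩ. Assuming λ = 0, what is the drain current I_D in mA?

I_D = 0.720 mA

With gate tied to drain, V_GS = V_DS ≥ V_GS − V_TN, so the device is in saturation.
KCL at the drain: ½ k_n (V_GS − V_TN)² = (V_DD − V_GS)/R.
Let x = V_GS − 0.751. Then 10.5 x² + x − 8.409 = 0, giving x = 0.849 V (positive root), so V_GS = 1.6 V.
I_D = (V_DD − V_GS)/R = (9.16 − 1.6) / 10.5 = 0.72 mA.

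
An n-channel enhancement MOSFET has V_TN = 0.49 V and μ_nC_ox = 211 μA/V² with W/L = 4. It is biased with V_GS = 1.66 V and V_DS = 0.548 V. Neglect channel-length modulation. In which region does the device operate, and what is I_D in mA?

Triode; I_D = 0.414 mA

k_n = μ_nC_ox · (W/L) = 0.844 mA/V².
V_ov = V_GS − V_TN = 1.66 − 0.49 = 1.17 V.
Since V_DS = 0.548 V < V_ov = 1.17 V, the device is in the triode region.
I_D = k_n [V_ov · V_DS − ½ V_DS²] = 0.844 × [1.17 × 0.548 − 0.5 × 0.548²] = 0.414 mA.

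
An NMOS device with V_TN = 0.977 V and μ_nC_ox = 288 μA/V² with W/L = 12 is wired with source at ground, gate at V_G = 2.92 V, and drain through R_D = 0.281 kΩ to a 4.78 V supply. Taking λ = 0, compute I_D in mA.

V_GS = V_G = 2.92 V, so V_ov = 2.92 − 0.977 = 1.94 V.
k_n = μ_nC_ox · (W/L) = 3.456 mA/V².
Assume saturation: I_D = ½ k_n V_ov² = 0.5 × 3.456 × 1.94² = 6.52 mA, giving V_DS = V_DD − I_D R_D = 4.78 − 6.52 × 0.281 = 2.95 V.
V_DS = 2.95 V ≥ V_ov = 1.94 V, confirming saturation.

I_D = 6.52 mA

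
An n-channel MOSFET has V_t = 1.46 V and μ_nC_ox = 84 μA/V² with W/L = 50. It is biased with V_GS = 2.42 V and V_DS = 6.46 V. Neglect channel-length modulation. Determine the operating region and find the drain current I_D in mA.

Saturation; I_D = 1.94 mA

k_n = μ_nC_ox · (W/L) = 4.2 mA/V².
V_ov = V_GS − V_t = 2.42 − 1.46 = 0.96 V.
Since V_DS = 6.46 V ≥ V_ov = 0.96 V, the device is in saturation.
I_D = ½ k_n V_ov² = 0.5 × 4.2 × 0.96² = 1.94 mA.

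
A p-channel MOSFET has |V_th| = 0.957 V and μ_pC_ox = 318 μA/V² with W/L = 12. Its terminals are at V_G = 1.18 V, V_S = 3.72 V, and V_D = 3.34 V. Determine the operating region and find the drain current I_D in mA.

Triode; I_D = 2.02 mA

V_SG = V_S − V_G = 3.72 − 1.18 = 2.54 V; V_SD = V_S − V_D = 3.72 − 3.34 = 0.38 V.
k_p = μ_pC_ox · (W/L) = 3.816 mA/V².
V_ov = V_SG − |V_th| = 2.54 − 0.957 = 1.58 V.
Since V_SD = 0.38 V < V_ov = 1.58 V, the device is in the triode region.
I_D = k_p [V_ov · V_SD − ½ V_SD²] = 3.816 × [1.58 × 0.38 − 0.5 × 0.38²] = 2.02 mA.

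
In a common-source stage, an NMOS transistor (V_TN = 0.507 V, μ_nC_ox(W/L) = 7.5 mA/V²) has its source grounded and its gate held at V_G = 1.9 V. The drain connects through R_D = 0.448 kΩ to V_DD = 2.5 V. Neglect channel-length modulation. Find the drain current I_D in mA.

V_GS = V_G = 1.9 V, so V_ov = 1.9 − 0.507 = 1.39 V.
Assume saturation: I_D = ½ k_n V_ov² = 0.5 × 7.5 × 1.39² = 7.28 mA, giving V_DS = V_DD − I_D R_D = 2.5 − 7.28 × 0.448 = -0.76 V.
But -0.76 V < V_ov = 1.39 V, so the device is actually in triode.
In triode I_D = k_n[V_ov V_DS − ½ V_DS²] and I_D = (V_DD − V_DS)/R_D. Equating: 1.68 V_DS² − 5.68 V_DS + 2.5 = 0, giving V_DS = 0.52 V (the root below V_ov).
I_D = (2.5 − 0.52) / 0.448 = 4.42 mA.

I_D = 4.42 mA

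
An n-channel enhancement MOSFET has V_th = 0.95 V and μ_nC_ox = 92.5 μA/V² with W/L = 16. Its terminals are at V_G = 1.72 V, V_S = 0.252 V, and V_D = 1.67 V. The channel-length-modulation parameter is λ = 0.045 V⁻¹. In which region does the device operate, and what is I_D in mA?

Saturation; I_D = 0.211 mA

V_GS = V_G − V_S = 1.72 − 0.252 = 1.47 V; V_DS = V_D − V_S = 1.67 − 0.252 = 1.42 V.
k_n = μ_nC_ox · (W/L) = 1.48 mA/V².
V_ov = V_GS − V_th = 1.47 − 0.95 = 0.518 V.
Since V_DS = 1.42 V ≥ V_ov = 0.518 V, the device is in saturation.
I_D = ½ k_n V_ov² (1 + λ V_DS) = 0.5 × 1.48 × 0.518² × (1 + 0.045 × 1.42) = 0.211 mA.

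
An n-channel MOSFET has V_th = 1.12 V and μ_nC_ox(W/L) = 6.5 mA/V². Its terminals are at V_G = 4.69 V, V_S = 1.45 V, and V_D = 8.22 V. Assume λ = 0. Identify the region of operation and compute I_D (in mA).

Saturation; I_D = 14.6 mA

V_GS = V_G − V_S = 4.69 − 1.45 = 3.24 V; V_DS = V_D − V_S = 8.22 − 1.45 = 6.77 V.
V_ov = V_GS − V_th = 3.24 − 1.12 = 2.12 V.
Since V_DS = 6.77 V ≥ V_ov = 2.12 V, the device is in saturation.
I_D = ½ k_n V_ov² = 0.5 × 6.5 × 2.12² = 14.6 mA.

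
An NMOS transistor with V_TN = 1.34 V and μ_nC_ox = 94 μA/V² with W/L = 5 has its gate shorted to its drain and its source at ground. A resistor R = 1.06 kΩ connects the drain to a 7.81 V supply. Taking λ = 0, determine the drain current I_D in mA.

I_D = 2.83 mA

With gate tied to drain, V_GS = V_DS ≥ V_GS − V_TN, so the device is in saturation.
k_n = μ_nC_ox · (W/L) = 0.47 mA/V².
KCL at the drain: ½ k_n (V_GS − V_TN)² = (V_DD − V_GS)/R.
Let x = V_GS − 1.34. Then 0.249 x² + x − 6.47 = 0, giving x = 3.47 V (positive root), so V_GS = 4.81 V.
I_D = (V_DD − V_GS)/R = (7.81 − 4.81) / 1.06 = 2.83 mA.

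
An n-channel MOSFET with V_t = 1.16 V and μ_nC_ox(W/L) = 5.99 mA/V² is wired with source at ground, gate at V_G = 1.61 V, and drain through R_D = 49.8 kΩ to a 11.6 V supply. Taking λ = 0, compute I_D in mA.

I_D = 0.231 mA

V_GS = V_G = 1.61 V, so V_ov = 1.61 − 1.16 = 0.45 V.
Assume saturation: I_D = ½ k_n V_ov² = 0.5 × 5.99 × 0.45² = 0.606 mA, giving V_DS = V_DD − I_D R_D = 11.6 − 0.606 × 49.8 = -18.6 V.
But -18.6 V < V_ov = 0.45 V, so the device is actually in triode.
In triode I_D = k_n[V_ov V_DS − ½ V_DS²] and I_D = (V_DD − V_DS)/R_D. Equating: 149 V_DS² − 135.2 V_DS + 11.6 = 0, giving V_DS = 0.0959 V (the root below V_ov).
I_D = (11.6 − 0.0959) / 49.8 = 0.231 mA.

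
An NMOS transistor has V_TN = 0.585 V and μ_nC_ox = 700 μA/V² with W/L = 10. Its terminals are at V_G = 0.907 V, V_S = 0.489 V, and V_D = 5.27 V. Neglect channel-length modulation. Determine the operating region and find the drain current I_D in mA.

V_GS = V_G − V_S = 0.907 − 0.489 = 0.418 V; V_DS = V_D − V_S = 5.27 − 0.489 = 4.78 V.
V_GS = 0.418 V < V_TN = 0.585 V, so the transistor is in cutoff.

Cutoff; I_D = 0 mA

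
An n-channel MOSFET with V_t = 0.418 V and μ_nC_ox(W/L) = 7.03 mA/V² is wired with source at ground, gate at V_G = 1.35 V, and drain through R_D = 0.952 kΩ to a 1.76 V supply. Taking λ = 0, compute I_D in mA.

V_GS = V_G = 1.35 V, so V_ov = 1.35 − 0.418 = 0.932 V.
Assume saturation: I_D = ½ k_n V_ov² = 0.5 × 7.03 × 0.932² = 3.05 mA, giving V_DS = V_DD − I_D R_D = 1.76 − 3.05 × 0.952 = -1.15 V.
But -1.15 V < V_ov = 0.932 V, so the device is actually in triode.
In triode I_D = k_n[V_ov V_DS − ½ V_DS²] and I_D = (V_DD − V_DS)/R_D. Equating: 3.35 V_DS² − 7.237 V_DS + 1.76 = 0, giving V_DS = 0.279 V (the root below V_ov).
I_D = (1.76 − 0.279) / 0.952 = 1.56 mA.

I_D = 1.56 mA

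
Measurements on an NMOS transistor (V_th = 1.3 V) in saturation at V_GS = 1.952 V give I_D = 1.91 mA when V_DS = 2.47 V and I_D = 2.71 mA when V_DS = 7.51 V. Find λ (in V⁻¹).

λ = 0.105 V⁻¹

With V_GS fixed, I_D ∝ (1 + λ V_DS) in saturation, so I_D2/I_D1 = (1 + λ V_DS2)/(1 + λ V_DS1).
2.71/1.91 = 1.419 = (1 + 7.51 λ)/(1 + 2.47 λ).
Solving: λ (I_D1 V_DS2 − I_D2 V_DS1) = I_D2 − I_D1, so λ = (2.71 − 1.91) / (1.91 × 7.51 − 2.71 × 2.47) = 0.8 / 7.65 = 0.105 V⁻¹.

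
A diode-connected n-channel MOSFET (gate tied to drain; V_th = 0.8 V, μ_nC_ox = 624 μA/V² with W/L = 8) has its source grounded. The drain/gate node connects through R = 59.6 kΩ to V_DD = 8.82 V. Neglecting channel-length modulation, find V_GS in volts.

With gate tied to drain, V_GS = V_DS ≥ V_GS − V_th, so the device is in saturation.
k_n = μ_nC_ox · (W/L) = 4.992 mA/V².
KCL at the drain: ½ k_n (V_GS − V_th)² = (V_DD − V_GS)/R.
Let x = V_GS − 0.8. Then 149 x² + x − 8.02 = 0, giving x = 0.229 V (positive root), so V_GS = 1.03 V.
I_D = (V_DD − V_GS)/R = (8.82 − 1.03) / 59.6 = 0.131 mA.

V_GS = 1.03 V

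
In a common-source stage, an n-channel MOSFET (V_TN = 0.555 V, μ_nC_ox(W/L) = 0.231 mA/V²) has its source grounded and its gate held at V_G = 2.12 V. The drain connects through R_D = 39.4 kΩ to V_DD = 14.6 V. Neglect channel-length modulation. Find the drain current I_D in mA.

I_D = 0.283 mA

V_GS = V_G = 2.12 V, so V_ov = 2.12 − 0.555 = 1.56 V.
Assume saturation: I_D = ½ k_n V_ov² = 0.5 × 0.231 × 1.56² = 0.283 mA, giving V_DS = V_DD − I_D R_D = 14.6 − 0.283 × 39.4 = 3.45 V.
V_DS = 3.45 V ≥ V_ov = 1.56 V, confirming saturation.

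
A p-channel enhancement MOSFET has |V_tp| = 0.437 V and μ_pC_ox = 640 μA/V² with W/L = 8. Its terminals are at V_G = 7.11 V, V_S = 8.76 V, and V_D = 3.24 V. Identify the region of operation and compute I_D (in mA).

V_SG = V_S − V_G = 8.76 − 7.11 = 1.65 V; V_SD = V_S − V_D = 8.76 − 3.24 = 5.52 V.
k_p = μ_pC_ox · (W/L) = 5.12 mA/V².
V_ov = V_SG − |V_tp| = 1.65 − 0.437 = 1.21 V.
Since V_SD = 5.52 V ≥ V_ov = 1.21 V, the device is in saturation.
I_D = ½ k_p V_ov² = 0.5 × 5.12 × 1.21² = 3.77 mA.

Saturation; I_D = 3.77 mA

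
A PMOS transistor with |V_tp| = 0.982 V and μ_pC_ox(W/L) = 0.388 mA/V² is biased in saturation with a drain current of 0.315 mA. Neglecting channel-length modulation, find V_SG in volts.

V_SG = 2.26 V

In saturation I_D = ½ k_p (V_SG − |V_tp|)², so V_SG − |V_tp| = √(2 I_D / k_p) = √(2 × 0.315 / 0.388) = 1.27 V.
V_SG = 0.982 + 1.27 = 2.26 V.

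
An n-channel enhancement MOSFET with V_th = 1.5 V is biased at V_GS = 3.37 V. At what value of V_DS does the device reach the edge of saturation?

The boundary between triode and saturation is V_DS = V_GS − V_th = V_ov.
V_ov = 3.37 − 1.5 = 1.87 V.

V_DS,sat = 1.87 V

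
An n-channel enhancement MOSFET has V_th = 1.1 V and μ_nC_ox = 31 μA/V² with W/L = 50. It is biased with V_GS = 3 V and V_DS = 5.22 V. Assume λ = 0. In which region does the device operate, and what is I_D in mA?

k_n = μ_nC_ox · (W/L) = 1.55 mA/V².
V_ov = V_GS − V_th = 3 − 1.1 = 1.9 V.
Since V_DS = 5.22 V ≥ V_ov = 1.9 V, the device is in saturation.
I_D = ½ k_n V_ov² = 0.5 × 1.55 × 1.9² = 2.8 mA.

Saturation; I_D = 2.80 mA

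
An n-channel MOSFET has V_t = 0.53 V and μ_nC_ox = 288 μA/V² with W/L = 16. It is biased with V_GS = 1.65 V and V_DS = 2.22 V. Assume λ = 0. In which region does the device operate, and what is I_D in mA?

Saturation; I_D = 2.89 mA

k_n = μ_nC_ox · (W/L) = 4.608 mA/V².
V_ov = V_GS − V_t = 1.65 − 0.53 = 1.12 V.
Since V_DS = 2.22 V ≥ V_ov = 1.12 V, the device is in saturation.
I_D = ½ k_n V_ov² = 0.5 × 4.608 × 1.12² = 2.89 mA.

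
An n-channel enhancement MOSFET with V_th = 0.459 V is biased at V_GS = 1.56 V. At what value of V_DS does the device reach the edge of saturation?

The boundary between triode and saturation is V_DS = V_GS − V_th = V_ov.
V_ov = 1.56 − 0.459 = 1.1 V.

V_DS,sat = 1.10 V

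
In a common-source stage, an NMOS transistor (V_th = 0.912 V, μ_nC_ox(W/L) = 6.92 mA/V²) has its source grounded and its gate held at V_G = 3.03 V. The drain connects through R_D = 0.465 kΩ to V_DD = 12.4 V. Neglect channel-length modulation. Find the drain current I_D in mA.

I_D = 15.5 mA

V_GS = V_G = 3.03 V, so V_ov = 3.03 − 0.912 = 2.12 V.
Assume saturation: I_D = ½ k_n V_ov² = 0.5 × 6.92 × 2.12² = 15.5 mA, giving V_DS = V_DD − I_D R_D = 12.4 − 15.5 × 0.465 = 5.18 V.
V_DS = 5.18 V ≥ V_ov = 2.12 V, confirming saturation.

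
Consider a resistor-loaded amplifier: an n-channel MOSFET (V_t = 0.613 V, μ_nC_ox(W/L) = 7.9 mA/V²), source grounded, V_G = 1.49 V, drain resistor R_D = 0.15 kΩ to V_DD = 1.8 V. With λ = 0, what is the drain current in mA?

I_D = 3.04 mA

V_GS = V_G = 1.49 V, so V_ov = 1.49 − 0.613 = 0.877 V.
Assume saturation: I_D = ½ k_n V_ov² = 0.5 × 7.9 × 0.877² = 3.04 mA, giving V_DS = V_DD − I_D R_D = 1.8 − 3.04 × 0.15 = 1.34 V.
V_DS = 1.34 V ≥ V_ov = 0.877 V, confirming saturation.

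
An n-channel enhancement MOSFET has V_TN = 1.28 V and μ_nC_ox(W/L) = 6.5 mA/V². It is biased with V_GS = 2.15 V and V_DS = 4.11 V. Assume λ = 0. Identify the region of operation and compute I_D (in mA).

V_ov = V_GS − V_TN = 2.15 − 1.28 = 0.87 V.
Since V_DS = 4.11 V ≥ V_ov = 0.87 V, the device is in saturation.
I_D = ½ k_n V_ov² = 0.5 × 6.5 × 0.87² = 2.46 mA.

Saturation; I_D = 2.46 mA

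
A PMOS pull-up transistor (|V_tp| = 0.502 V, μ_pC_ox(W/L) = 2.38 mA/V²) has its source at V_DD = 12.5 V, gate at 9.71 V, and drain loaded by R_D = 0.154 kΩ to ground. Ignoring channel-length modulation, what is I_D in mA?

V_SG = V_DD − V_G = 12.5 − 9.71 = 2.79 V, so V_ov = 2.79 − 0.502 = 2.29 V.
Assume saturation: I_D = ½ k_p V_ov² = 0.5 × 2.38 × 2.29² = 6.23 mA, giving V_SD = V_DD − I_D R_D = 12.5 − 6.23 × 0.154 = 11.5 V.
V_SD = 11.5 V ≥ V_ov = 2.29 V, confirming saturation.

I_D = 6.23 mA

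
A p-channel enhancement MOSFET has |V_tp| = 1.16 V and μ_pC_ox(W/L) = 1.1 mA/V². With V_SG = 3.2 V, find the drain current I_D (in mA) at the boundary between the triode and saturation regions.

At the boundary V_SD = V_ov = V_SG − |V_tp| = 3.2 − 1.16 = 2.04 V.
I_D = ½ k_p V_ov² = 0.5 × 1.1 × 2.04² = 2.29 mA.

I_D = 2.29 mA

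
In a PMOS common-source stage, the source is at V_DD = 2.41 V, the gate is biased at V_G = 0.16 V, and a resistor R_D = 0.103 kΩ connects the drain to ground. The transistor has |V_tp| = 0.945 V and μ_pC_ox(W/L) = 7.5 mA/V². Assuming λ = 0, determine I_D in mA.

I_D = 6.39 mA

V_SG = V_DD − V_G = 2.41 − 0.16 = 2.25 V, so V_ov = 2.25 − 0.945 = 1.31 V.
Assume saturation: I_D = ½ k_p V_ov² = 0.5 × 7.5 × 1.31² = 6.39 mA, giving V_SD = V_DD − I_D R_D = 2.41 − 6.39 × 0.103 = 1.75 V.
V_SD = 1.75 V ≥ V_ov = 1.31 V, confirming saturation.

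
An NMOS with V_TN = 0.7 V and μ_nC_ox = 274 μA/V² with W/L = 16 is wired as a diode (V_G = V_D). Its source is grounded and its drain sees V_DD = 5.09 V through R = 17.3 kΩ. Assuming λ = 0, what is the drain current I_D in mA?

I_D = 0.235 mA

With gate tied to drain, V_GS = V_DS ≥ V_GS − V_TN, so the device is in saturation.
k_n = μ_nC_ox · (W/L) = 4.384 mA/V².
KCL at the drain: ½ k_n (V_GS − V_TN)² = (V_DD − V_GS)/R.
Let x = V_GS − 0.7. Then 37.9 x² + x − 4.39 = 0, giving x = 0.327 V (positive root), so V_GS = 1.03 V.
I_D = (V_DD − V_GS)/R = (5.09 − 1.03) / 17.3 = 0.235 mA.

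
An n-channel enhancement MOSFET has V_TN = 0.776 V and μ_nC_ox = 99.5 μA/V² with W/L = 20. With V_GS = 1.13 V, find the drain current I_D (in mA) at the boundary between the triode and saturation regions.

At the boundary V_DS = V_ov = V_GS − V_TN = 1.13 − 0.776 = 0.354 V.
k_n = μ_nC_ox · (W/L) = 1.99 mA/V².
I_D = ½ k_n V_ov² = 0.5 × 1.99 × 0.354² = 0.125 mA.

I_D = 0.125 mA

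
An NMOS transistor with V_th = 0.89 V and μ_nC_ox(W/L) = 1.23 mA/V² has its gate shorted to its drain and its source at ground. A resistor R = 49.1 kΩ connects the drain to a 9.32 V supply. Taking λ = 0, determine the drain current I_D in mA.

With gate tied to drain, V_GS = V_DS ≥ V_GS − V_th, so the device is in saturation.
KCL at the drain: ½ k_n (V_GS − V_th)² = (V_DD − V_GS)/R.
Let x = V_GS − 0.89. Then 30.2 x² + x − 8.43 = 0, giving x = 0.512 V (positive root), so V_GS = 1.4 V.
I_D = (V_DD − V_GS)/R = (9.32 − 1.4) / 49.1 = 0.161 mA.

I_D = 0.161 mA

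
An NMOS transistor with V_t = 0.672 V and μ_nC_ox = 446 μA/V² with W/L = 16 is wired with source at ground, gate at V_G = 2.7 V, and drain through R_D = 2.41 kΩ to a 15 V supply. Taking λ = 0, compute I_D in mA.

V_GS = V_G = 2.7 V, so V_ov = 2.7 − 0.672 = 2.03 V.
k_n = μ_nC_ox · (W/L) = 7.136 mA/V².
Assume saturation: I_D = ½ k_n V_ov² = 0.5 × 7.136 × 2.03² = 14.7 mA, giving V_DS = V_DD − I_D R_D = 15 − 14.7 × 2.41 = -20.4 V.
But -20.4 V < V_ov = 2.03 V, so the device is actually in triode.
In triode I_D = k_n[V_ov V_DS − ½ V_DS²] and I_D = (V_DD − V_DS)/R_D. Equating: 8.6 V_DS² − 35.88 V_DS + 15 = 0, giving V_DS = 0.471 V (the root below V_ov).
I_D = (15 − 0.471) / 2.41 = 6.03 mA.

I_D = 6.03 mA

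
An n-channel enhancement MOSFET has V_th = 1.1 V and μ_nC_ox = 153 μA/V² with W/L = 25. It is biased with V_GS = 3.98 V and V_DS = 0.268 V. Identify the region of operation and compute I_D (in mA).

Triode; I_D = 2.81 mA

k_n = μ_nC_ox · (W/L) = 3.825 mA/V².
V_ov = V_GS − V_th = 3.98 − 1.1 = 2.88 V.
Since V_DS = 0.268 V < V_ov = 2.88 V, the device is in the triode region.
I_D = k_n [V_ov · V_DS − ½ V_DS²] = 3.825 × [2.88 × 0.268 − 0.5 × 0.268²] = 2.81 mA.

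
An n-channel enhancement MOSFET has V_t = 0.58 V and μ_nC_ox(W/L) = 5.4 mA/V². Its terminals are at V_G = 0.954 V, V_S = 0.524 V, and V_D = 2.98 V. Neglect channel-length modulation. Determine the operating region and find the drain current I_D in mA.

Cutoff; I_D = 0 mA

V_GS = V_G − V_S = 0.954 − 0.524 = 0.43 V; V_DS = V_D − V_S = 2.98 − 0.524 = 2.46 V.
V_GS = 0.43 V < V_t = 0.58 V, so the transistor is in cutoff.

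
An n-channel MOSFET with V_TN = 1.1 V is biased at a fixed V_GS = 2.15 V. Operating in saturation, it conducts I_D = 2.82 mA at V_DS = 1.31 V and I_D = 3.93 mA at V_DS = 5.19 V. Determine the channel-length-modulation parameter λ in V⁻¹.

λ = 0.117 V⁻¹

With V_GS fixed, I_D ∝ (1 + λ V_DS) in saturation, so I_D2/I_D1 = (1 + λ V_DS2)/(1 + λ V_DS1).
3.93/2.82 = 1.394 = (1 + 5.19 λ)/(1 + 1.31 λ).
Solving: λ (I_D1 V_DS2 − I_D2 V_DS1) = I_D2 − I_D1, so λ = (3.93 − 2.82) / (2.82 × 5.19 − 3.93 × 1.31) = 1.11 / 9.49 = 0.117 V⁻¹.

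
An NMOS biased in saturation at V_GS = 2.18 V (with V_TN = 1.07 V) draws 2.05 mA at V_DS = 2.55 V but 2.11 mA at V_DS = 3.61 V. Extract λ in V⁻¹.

λ = 0.0297 V⁻¹

With V_GS fixed, I_D ∝ (1 + λ V_DS) in saturation, so I_D2/I_D1 = (1 + λ V_DS2)/(1 + λ V_DS1).
2.11/2.05 = 1.029 = (1 + 3.61 λ)/(1 + 2.55 λ).
Solving: λ (I_D1 V_DS2 − I_D2 V_DS1) = I_D2 − I_D1, so λ = (2.11 − 2.05) / (2.05 × 3.61 − 2.11 × 2.55) = 0.06 / 2.02 = 0.0297 V⁻¹.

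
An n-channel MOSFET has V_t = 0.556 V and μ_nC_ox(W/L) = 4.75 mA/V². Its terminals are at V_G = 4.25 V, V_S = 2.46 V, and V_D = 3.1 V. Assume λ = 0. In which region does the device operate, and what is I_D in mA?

V_GS = V_G − V_S = 4.25 − 2.46 = 1.79 V; V_DS = V_D − V_S = 3.1 − 2.46 = 0.64 V.
V_ov = V_GS − V_t = 1.79 − 0.556 = 1.23 V.
Since V_DS = 0.64 V < V_ov = 1.23 V, the device is in the triode region.
I_D = k_n [V_ov · V_DS − ½ V_DS²] = 4.75 × [1.23 × 0.64 − 0.5 × 0.64²] = 2.78 mA.

Triode; I_D = 2.78 mA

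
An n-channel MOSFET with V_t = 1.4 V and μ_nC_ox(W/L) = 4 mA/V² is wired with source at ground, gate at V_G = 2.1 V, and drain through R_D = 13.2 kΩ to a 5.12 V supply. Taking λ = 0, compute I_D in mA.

I_D = 0.376 mA

V_GS = V_G = 2.1 V, so V_ov = 2.1 − 1.4 = 0.7 V.
Assume saturation: I_D = ½ k_n V_ov² = 0.5 × 4 × 0.7² = 0.98 mA, giving V_DS = V_DD − I_D R_D = 5.12 − 0.98 × 13.2 = -7.82 V.
But -7.82 V < V_ov = 0.7 V, so the device is actually in triode.
In triode I_D = k_n[V_ov V_DS − ½ V_DS²] and I_D = (V_DD − V_DS)/R_D. Equating: 26.4 V_DS² − 37.96 V_DS + 5.12 = 0, giving V_DS = 0.151 V (the root below V_ov).
I_D = (5.12 − 0.151) / 13.2 = 0.376 mA.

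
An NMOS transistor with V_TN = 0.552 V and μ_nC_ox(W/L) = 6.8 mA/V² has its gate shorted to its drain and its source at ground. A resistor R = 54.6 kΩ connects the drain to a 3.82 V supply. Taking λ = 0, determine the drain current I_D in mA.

With gate tied to drain, V_GS = V_DS ≥ V_GS − V_TN, so the device is in saturation.
KCL at the drain: ½ k_n (V_GS − V_TN)² = (V_DD − V_GS)/R.
Let x = V_GS − 0.552. Then 186 x² + x − 3.268 = 0, giving x = 0.13 V (positive root), so V_GS = 0.682 V.
I_D = (V_DD − V_GS)/R = (3.82 − 0.682) / 54.6 = 0.0575 mA.

I_D = 0.0575 mA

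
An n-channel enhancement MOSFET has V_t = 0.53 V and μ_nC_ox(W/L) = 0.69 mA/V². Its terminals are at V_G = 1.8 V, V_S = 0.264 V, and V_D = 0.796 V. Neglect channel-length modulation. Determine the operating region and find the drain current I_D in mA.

V_GS = V_G − V_S = 1.8 − 0.264 = 1.54 V; V_DS = V_D − V_S = 0.796 − 0.264 = 0.532 V.
V_ov = V_GS − V_t = 1.54 − 0.53 = 1.01 V.
Since V_DS = 0.532 V < V_ov = 1.01 V, the device is in the triode region.
I_D = k_n [V_ov · V_DS − ½ V_DS²] = 0.69 × [1.01 × 0.532 − 0.5 × 0.532²] = 0.272 mA.

Triode; I_D = 0.272 mA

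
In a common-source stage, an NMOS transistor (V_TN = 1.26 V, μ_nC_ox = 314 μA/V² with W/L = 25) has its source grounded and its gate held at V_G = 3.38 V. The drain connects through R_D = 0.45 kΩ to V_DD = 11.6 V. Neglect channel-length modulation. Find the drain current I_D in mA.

I_D = 17.6 mA

V_GS = V_G = 3.38 V, so V_ov = 3.38 − 1.26 = 2.12 V.
k_n = μ_nC_ox · (W/L) = 7.85 mA/V².
Assume saturation: I_D = ½ k_n V_ov² = 0.5 × 7.85 × 2.12² = 17.6 mA, giving V_DS = V_DD − I_D R_D = 11.6 − 17.6 × 0.45 = 3.66 V.
V_DS = 3.66 V ≥ V_ov = 2.12 V, confirming saturation.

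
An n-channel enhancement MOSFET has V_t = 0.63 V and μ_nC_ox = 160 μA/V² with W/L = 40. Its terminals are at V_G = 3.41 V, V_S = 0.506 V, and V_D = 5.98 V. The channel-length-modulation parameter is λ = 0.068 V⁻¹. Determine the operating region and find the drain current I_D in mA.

V_GS = V_G − V_S = 3.41 − 0.506 = 2.9 V; V_DS = V_D − V_S = 5.98 − 0.506 = 5.47 V.
k_n = μ_nC_ox · (W/L) = 6.4 mA/V².
V_ov = V_GS − V_t = 2.9 − 0.63 = 2.27 V.
Since V_DS = 5.47 V ≥ V_ov = 2.27 V, the device is in saturation.
I_D = ½ k_n V_ov² (1 + λ V_DS) = 0.5 × 6.4 × 2.27² × (1 + 0.068 × 5.47) = 22.7 mA.

Saturation; I_D = 22.7 mA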